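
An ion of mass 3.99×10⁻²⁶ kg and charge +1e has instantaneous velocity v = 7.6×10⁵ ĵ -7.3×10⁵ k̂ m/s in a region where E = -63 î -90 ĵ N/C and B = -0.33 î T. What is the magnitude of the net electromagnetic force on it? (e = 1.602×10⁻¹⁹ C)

v×B = (0, 2.41×10⁵, 2.51×10⁵) N/C.
E + v×B = (-63.0, 2.41×10⁵, 2.51×10⁵) N/C.
F = q(E + v×B) = (1.602×10⁻¹⁹ C)·(-63.0, 2.41×10⁵, 2.51×10⁵) = (-1.01×10⁻¹⁷, 3.86×10⁻¹⁴, 4.02×10⁻¹⁴) N.
|F| = 5.57×10⁻¹⁴ N.

|F| ≈ 5.57×10⁻¹⁴ N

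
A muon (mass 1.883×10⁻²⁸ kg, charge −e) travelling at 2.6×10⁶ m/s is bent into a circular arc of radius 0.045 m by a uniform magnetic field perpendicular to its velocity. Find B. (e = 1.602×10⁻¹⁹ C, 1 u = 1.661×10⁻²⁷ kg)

B ≈ 0.068 T

From |q|vB = mv²/r, B = mv/(|q|r).
B = (1.883×10⁻²⁸)(2.6×10⁶)/((1.602×10⁻¹⁹)(0.045)) ≈ 0.068 T.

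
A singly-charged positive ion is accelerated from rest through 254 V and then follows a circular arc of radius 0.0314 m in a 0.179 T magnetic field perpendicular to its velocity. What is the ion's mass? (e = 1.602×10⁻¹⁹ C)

Combine |q|V = ½mv² and r = mv/(|q|B): eliminate v to get m = qB²r²/(2V).
m = (1.602×10⁻¹⁹)(0.179)²(0.0314)²/(2·254) ≈ 9.96×10⁻²⁷ kg.

m ≈ 9.96×10⁻²⁷ kg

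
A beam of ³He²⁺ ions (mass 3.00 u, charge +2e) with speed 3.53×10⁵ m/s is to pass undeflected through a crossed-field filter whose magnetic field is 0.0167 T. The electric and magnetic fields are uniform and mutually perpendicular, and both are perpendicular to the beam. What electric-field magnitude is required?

E = 5900 V/m

For straight-line motion qE = qvB, so E = vB.
E = 3.53×10⁵ × 0.0167 = 5900 V/m.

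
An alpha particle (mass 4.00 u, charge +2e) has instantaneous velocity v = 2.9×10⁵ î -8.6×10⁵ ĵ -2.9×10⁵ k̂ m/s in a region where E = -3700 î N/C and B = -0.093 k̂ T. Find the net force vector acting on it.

v×B = (8.00×10⁴, 2.70×10⁴, 0) N/C.
E + v×B = (7.63×10⁴, 2.70×10⁴, 0) N/C.
F = q(E + v×B) = (3.204×10⁻¹⁹ C)·(7.63×10⁴, 2.70×10⁴, 0) = (2.44×10⁻¹⁴, 8.64×10⁻¹⁵, 0) N.

F ≈ (2.44×10⁻¹⁴, 8.64×10⁻¹⁵, 0) N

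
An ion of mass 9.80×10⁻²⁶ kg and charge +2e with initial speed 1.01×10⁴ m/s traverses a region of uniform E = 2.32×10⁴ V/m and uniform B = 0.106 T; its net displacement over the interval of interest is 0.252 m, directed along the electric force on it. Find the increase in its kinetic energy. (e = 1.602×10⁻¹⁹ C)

The magnetic force is always ⟂ v and does no work; only the electric force changes KE.
ΔKE = F_E · d = |q|E d = (3.204×10⁻¹⁹)(2.32×10⁴)(0.252) ≈ 1.87×10⁻¹⁵ J.

ΔKE ≈ 1.87×10⁻¹⁵ J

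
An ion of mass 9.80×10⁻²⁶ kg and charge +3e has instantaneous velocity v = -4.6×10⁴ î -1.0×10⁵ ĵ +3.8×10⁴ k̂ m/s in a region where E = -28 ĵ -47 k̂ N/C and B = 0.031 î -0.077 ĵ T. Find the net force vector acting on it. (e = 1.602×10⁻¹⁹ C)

v×B = (2930, 1180, 6640) N/C.
E + v×B = (2930, 1150, 6600) N/C.
F = q(E + v×B) = (4.806×10⁻¹⁹ C)·(2930, 1150, 6600) = (1.41×10⁻¹⁵, 5.53×10⁻¹⁶, 3.17×10⁻¹⁵) N.

F ≈ (1.41×10⁻¹⁵, 5.53×10⁻¹⁶, 3.17×10⁻¹⁵) N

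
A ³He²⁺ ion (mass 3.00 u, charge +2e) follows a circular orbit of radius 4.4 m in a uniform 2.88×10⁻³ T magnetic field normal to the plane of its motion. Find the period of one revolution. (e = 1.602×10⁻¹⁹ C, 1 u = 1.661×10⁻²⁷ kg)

T ≈ 3.39×10⁻⁵ s

The cyclotron period depends only on m, q, B: T = 2πm/(|q|B).
T = 2π(4.983×10⁻²⁷)/((3.204×10⁻¹⁹)(2.88×10⁻³)) ≈ 3.39×10⁻⁵ s.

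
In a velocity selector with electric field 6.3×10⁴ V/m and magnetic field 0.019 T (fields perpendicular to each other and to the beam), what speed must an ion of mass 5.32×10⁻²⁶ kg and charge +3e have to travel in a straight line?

v = 3.3×10⁶ m/s

Straight-line motion ⇒ electric and magnetic forces cancel, so E = vB.
v = E/B = 6.3×10⁴/0.019 = 3.3×10⁶ m/s.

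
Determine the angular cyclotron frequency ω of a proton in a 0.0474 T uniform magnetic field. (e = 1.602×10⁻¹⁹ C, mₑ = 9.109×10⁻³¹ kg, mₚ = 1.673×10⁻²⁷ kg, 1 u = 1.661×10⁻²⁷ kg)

ω = |q|B/m.
ω = (1.602×10⁻¹⁹)(0.0474)/1.673×10⁻²⁷ ≈ 4.54×10⁶ rad/s.

ω ≈ 4.54×10⁶ rad/s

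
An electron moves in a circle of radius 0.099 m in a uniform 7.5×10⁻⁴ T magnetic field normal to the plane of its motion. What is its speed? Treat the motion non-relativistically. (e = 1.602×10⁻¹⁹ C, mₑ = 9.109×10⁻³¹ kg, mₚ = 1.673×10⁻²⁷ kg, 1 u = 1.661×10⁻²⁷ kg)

From |q|vB = mv²/r, v = |q|Br/m.
v = (1.602×10⁻¹⁹)(7.5×10⁻⁴)(0.099)/9.109×10⁻³¹ ≈ 1.3×10⁷ m/s.

v ≈ 1.3×10⁷ m/s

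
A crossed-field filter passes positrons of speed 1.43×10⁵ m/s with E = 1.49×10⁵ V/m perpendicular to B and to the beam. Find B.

Balance of forces in the selector: qE = qvB ⇒ B = E/v.
B = 1.49×10⁵/1.43×10⁵ = 1.04 T.

B = 1.04 T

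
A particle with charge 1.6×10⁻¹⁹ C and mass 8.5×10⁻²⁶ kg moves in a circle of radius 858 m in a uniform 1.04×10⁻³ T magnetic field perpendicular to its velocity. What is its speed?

v ≈ 1.68×10⁶ m/s

From |q|vB = mv²/r, v = |q|Br/m.
v = (1.6×10⁻¹⁹)(1.04×10⁻³)(858)/8.5×10⁻²⁶ ≈ 1.68×10⁶ m/s.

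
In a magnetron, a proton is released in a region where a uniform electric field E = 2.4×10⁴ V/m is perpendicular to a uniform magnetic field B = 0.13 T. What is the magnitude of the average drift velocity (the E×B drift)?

The steady drift has the magnetic force balancing the electric force, so v_d = E/B.
v_d = 2.4×10⁴/0.13 = 1.8×10⁵ m/s.

v_d ≈ 1.8×10⁵ m/s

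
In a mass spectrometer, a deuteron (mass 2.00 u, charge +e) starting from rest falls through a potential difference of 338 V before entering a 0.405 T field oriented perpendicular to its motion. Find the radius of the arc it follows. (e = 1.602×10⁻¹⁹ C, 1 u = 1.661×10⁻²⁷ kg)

r ≈ 9.24×10⁻³ m

Acceleration: |q|V = ½mv² ⇒ v = √(2|q|V/m) = √(2·1.602×10⁻¹⁹·338/3.322×10⁻²⁷) ≈ 1.806×10⁵ m/s.
In the field: r = mv/(|q|B) = (3.322×10⁻²⁷)(1.806×10⁵)/((1.602×10⁻¹⁹)(0.405)) ≈ 9.24×10⁻³ m.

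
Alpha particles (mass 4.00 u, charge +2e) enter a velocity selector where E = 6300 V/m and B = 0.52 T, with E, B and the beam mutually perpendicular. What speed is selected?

Straight-line motion ⇒ electric and magnetic forces cancel, so E = vB.
v = E/B = 6300/0.52 = 1.2×10⁴ m/s.

v = 1.2×10⁴ m/s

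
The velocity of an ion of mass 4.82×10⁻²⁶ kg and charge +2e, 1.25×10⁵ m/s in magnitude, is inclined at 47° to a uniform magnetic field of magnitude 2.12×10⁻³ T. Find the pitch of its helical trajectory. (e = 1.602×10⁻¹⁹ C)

v∥ = v cosθ = 1.25×10⁵·cos47° ≈ 8.525×10⁴ m/s.
T = 2πm/(|q|B) = 2π(4.82×10⁻²⁶)/((3.204×10⁻¹⁹)(2.12×10⁻³)) ≈ 4.459×10⁻⁴ s.
pitch = v∥ T = (8.525×10⁴)(4.459×10⁻⁴) ≈ 38.0 m.

p ≈ 38.0 m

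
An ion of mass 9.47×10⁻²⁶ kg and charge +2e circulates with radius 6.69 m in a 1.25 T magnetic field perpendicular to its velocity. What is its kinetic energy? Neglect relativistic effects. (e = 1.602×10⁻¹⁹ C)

v = |q|Br/m, then KE = ½mv² = (qBr)²/(2m).
v = (3.204×10⁻¹⁹)(1.25)(6.69)/9.47×10⁻²⁶ ≈ 2.829×10⁷ m/s.
KE = ½(9.47×10⁻²⁶)(2.829×10⁷)² ≈ 3.79×10⁻¹¹ J = 2.37×10⁸ eV.

KE ≈ 2.37×10⁸ eV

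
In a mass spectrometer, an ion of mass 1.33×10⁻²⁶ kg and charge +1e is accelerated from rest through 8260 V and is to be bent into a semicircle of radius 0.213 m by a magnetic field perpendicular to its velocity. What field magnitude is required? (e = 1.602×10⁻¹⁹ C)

v = √(2|q|V/m) = √(2·1.602×10⁻¹⁹·8260/1.33×10⁻²⁶) ≈ 4.461×10⁵ m/s.
B = mv/(|q|r) = (1.33×10⁻²⁶)(4.461×10⁵)/((1.602×10⁻¹⁹)(0.213)) ≈ 0.174 T.

B ≈ 0.174 T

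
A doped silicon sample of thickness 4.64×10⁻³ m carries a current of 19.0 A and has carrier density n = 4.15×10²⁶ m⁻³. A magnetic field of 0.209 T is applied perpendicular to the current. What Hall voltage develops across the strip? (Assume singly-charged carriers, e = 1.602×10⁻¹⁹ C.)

V_H ≈ 1.29×10⁻⁵ V

V_H = IB/(n e t).
V_H = (19.0)(0.209)/((4.15×10²⁶)(1.602×10⁻¹⁹)(4.64×10⁻³)) ≈ 1.29×10⁻⁵ V.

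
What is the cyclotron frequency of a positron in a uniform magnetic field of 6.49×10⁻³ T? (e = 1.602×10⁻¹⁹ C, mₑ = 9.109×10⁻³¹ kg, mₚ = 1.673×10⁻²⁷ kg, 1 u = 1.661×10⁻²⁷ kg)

f = |q|B/(2πm).
f = (1.602×10⁻¹⁹)(6.49×10⁻³)/(2π·9.109×10⁻³¹) ≈ 1.82×10⁸ Hz.

f ≈ 1.82×10⁸ Hz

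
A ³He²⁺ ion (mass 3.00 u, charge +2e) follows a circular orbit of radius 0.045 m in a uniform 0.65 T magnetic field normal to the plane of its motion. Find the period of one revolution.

T ≈ 1.5×10⁻⁷ s

The cyclotron period depends only on m, q, B: T = 2πm/(|q|B).
T = 2π(4.983×10⁻²⁷)/((3.204×10⁻¹⁹)(0.65)) ≈ 1.5×10⁻⁷ s.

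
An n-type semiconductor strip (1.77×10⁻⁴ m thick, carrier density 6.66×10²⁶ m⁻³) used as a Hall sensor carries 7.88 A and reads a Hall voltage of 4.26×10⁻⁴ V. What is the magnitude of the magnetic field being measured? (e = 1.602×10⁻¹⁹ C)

From V_H = IB/(n e t), B = V_H n e t / I.
B = (4.26×10⁻⁴)(6.66×10²⁶)(1.602×10⁻¹⁹)(1.77×10⁻⁴)/7.88 ≈ 1.02 T.

B ≈ 1.02 T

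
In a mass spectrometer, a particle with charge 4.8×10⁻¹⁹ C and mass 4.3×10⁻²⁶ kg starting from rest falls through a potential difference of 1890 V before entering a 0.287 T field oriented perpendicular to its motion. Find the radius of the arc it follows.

r ≈ 0.0641 m

Acceleration: |q|V = ½mv² ⇒ v = √(2|q|V/m) = √(2·4.8×10⁻¹⁹·1890/4.3×10⁻²⁶) ≈ 2.054×10⁵ m/s.
In the field: r = mv/(|q|B) = (4.3×10⁻²⁶)(2.054×10⁵)/((4.8×10⁻¹⁹)(0.287)) ≈ 0.0641 m.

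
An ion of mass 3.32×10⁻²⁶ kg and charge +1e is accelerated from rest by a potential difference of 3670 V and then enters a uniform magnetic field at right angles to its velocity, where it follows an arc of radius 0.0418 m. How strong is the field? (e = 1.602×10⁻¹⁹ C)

v = √(2|q|V/m) = √(2·1.602×10⁻¹⁹·3670/3.32×10⁻²⁶) ≈ 1.882×10⁵ m/s.
B = mv/(|q|r) = (3.32×10⁻²⁶)(1.882×10⁵)/((1.602×10⁻¹⁹)(0.0418)) ≈ 0.933 T.

B ≈ 0.933 T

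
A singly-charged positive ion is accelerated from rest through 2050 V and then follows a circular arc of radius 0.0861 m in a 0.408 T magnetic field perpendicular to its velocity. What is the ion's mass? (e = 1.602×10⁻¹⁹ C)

Combine |q|V = ½mv² and r = mv/(|q|B): eliminate v to get m = qB²r²/(2V).
m = (1.602×10⁻¹⁹)(0.408)²(0.0861)²/(2·2050) ≈ 4.82×10⁻²⁶ kg.

m ≈ 4.82×10⁻²⁶ kg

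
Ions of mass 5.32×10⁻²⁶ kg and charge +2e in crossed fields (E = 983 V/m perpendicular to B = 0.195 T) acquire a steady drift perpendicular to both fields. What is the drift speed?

In crossed fields the guiding centre drifts at v_d = |E×B|/B² = E/B, independent of charge and mass.
v_d = 983/0.195 = 5040 m/s.

v_d ≈ 5040 m/s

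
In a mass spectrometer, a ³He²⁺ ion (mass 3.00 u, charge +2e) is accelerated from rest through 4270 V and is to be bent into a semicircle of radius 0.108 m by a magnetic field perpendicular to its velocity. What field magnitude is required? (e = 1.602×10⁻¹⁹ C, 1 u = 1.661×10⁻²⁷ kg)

B ≈ 0.107 T

v = √(2|q|V/m) = √(2·3.204×10⁻¹⁹·4270/4.983×10⁻²⁷) ≈ 7.410×10⁵ m/s.
B = mv/(|q|r) = (4.983×10⁻²⁷)(7.410×10⁵)/((3.204×10⁻¹⁹)(0.108)) ≈ 0.107 T.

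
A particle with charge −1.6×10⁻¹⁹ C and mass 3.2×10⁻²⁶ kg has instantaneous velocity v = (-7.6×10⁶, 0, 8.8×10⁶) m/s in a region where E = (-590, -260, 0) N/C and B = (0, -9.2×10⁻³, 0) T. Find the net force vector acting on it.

v×B = (8.10×10⁴, 0, 6.99×10⁴) N/C.
E + v×B = (8.04×10⁴, -260, 6.99×10⁴) N/C.
F = q(E + v×B) = (−1.6×10⁻¹⁹ C)·(8.04×10⁴, -260, 6.99×10⁴) = (-1.29×10⁻¹⁴, 4.16×10⁻¹⁷, -1.12×10⁻¹⁴) N.

F ≈ (-1.29×10⁻¹⁴, 4.16×10⁻¹⁷, -1.12×10⁻¹⁴) N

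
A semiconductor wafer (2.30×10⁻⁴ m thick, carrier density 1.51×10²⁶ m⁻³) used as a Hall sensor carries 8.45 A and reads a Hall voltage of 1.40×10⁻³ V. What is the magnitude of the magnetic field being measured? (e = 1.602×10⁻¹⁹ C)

B ≈ 0.922 T

From V_H = IB/(n e t), B = V_H n e t / I.
B = (1.40×10⁻³)(1.51×10²⁶)(1.602×10⁻¹⁹)(2.30×10⁻⁴)/8.45 ≈ 0.922 T.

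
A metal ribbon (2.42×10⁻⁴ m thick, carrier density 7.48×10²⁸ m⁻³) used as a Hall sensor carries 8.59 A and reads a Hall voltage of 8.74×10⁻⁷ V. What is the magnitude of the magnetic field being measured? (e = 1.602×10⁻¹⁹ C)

From V_H = IB/(n e t), B = V_H n e t / I.
B = (8.74×10⁻⁷)(7.48×10²⁸)(1.602×10⁻¹⁹)(2.42×10⁻⁴)/8.59 ≈ 0.295 T.

B ≈ 0.295 T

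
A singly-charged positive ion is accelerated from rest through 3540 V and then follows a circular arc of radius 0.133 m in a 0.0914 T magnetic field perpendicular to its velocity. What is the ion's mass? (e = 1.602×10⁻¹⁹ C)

Combine |q|V = ½mv² and r = mv/(|q|B): eliminate v to get m = qB²r²/(2V).
m = (1.602×10⁻¹⁹)(0.0914)²(0.133)²/(2·3540) ≈ 3.34×10⁻²⁷ kg.

m ≈ 3.34×10⁻²⁷ kg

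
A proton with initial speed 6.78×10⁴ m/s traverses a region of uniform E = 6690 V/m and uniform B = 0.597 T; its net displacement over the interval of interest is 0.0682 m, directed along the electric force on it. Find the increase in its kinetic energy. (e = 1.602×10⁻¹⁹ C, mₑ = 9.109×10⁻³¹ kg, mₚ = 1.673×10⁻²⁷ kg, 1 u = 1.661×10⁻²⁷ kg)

ΔKE ≈ 7.31×10⁻¹⁷ J

The magnetic force is always ⟂ v and does no work; only the electric force changes KE.
ΔKE = F_E · d = |q|E d = (1.602×10⁻¹⁹)(6690)(0.0682) ≈ 7.31×10⁻¹⁷ J.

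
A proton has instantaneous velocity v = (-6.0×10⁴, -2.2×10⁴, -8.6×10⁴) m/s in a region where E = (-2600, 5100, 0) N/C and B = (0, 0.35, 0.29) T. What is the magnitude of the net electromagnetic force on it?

v×B = (2.37×10⁴, 1.74×10⁴, -2.10×10⁴) N/C.
E + v×B = (2.11×10⁴, 2.25×10⁴, -2.10×10⁴) N/C.
F = q(E + v×B) = (1.602×10⁻¹⁹ C)·(2.11×10⁴, 2.25×10⁴, -2.10×10⁴) = (3.38×10⁻¹⁵, 3.60×10⁻¹⁵, -3.36×10⁻¹⁵) N.
|F| = 5.98×10⁻¹⁵ N.

|F| ≈ 5.98×10⁻¹⁵ N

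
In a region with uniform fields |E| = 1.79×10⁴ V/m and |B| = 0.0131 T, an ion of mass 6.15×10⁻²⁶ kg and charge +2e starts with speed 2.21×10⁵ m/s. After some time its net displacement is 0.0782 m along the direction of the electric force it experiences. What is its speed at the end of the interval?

B does no work; ΔKE = |q|E d.
½mv_f² = ½mv₀² + |q|Ed = ½(6.15×10⁻²⁶)(2.21×10⁵)² + (3.204×10⁻¹⁹)(1.79×10⁴)(0.0782) ≈ 1.502×10⁻¹⁵ J + 4.485×10⁻¹⁶ J ≈ 1.950×10⁻¹⁵ J.
v_f = √(2·1.950×10⁻¹⁵/6.15×10⁻²⁶) ≈ 2.52×10⁵ m/s.

v_f ≈ 2.52×10⁵ m/s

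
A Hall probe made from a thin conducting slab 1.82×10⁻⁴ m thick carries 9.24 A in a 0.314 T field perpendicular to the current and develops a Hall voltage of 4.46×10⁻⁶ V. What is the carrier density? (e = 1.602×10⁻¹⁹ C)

n ≈ 2.23×10²⁸ m⁻³

From V_H = IB/(n e t), n = IB/(V_H e t).
n = (9.24)(0.314)/((4.46×10⁻⁶)(1.602×10⁻¹⁹)(1.82×10⁻⁴)) ≈ 2.23×10²⁸ m⁻³.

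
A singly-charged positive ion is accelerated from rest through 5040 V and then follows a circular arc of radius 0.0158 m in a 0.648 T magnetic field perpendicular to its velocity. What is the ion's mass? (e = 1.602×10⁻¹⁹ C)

Combine |q|V = ½mv² and r = mv/(|q|B): eliminate v to get m = qB²r²/(2V).
m = (1.602×10⁻¹⁹)(0.648)²(0.0158)²/(2·5040) ≈ 1.67×10⁻²⁷ kg.

m ≈ 1.67×10⁻²⁷ kg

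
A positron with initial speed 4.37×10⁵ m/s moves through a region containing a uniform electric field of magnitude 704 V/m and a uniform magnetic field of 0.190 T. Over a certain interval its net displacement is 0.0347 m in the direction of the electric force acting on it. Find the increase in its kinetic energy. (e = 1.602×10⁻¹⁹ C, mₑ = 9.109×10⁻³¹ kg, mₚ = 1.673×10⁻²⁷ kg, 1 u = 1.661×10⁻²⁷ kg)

The magnetic force is always ⟂ v and does no work; only the electric force changes KE.
ΔKE = F_E · d = |q|E d = (1.602×10⁻¹⁹)(704)(0.0347) ≈ 3.91×10⁻¹⁸ J.

ΔKE ≈ 3.91×10⁻¹⁸ J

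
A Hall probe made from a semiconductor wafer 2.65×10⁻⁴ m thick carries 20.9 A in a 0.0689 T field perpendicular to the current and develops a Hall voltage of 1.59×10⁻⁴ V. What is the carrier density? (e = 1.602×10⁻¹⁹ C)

From V_H = IB/(n e t), n = IB/(V_H e t).
n = (20.9)(0.0689)/((1.59×10⁻⁴)(1.602×10⁻¹⁹)(2.65×10⁻⁴)) ≈ 2.13×10²⁶ m⁻³.

n ≈ 2.13×10²⁶ m⁻³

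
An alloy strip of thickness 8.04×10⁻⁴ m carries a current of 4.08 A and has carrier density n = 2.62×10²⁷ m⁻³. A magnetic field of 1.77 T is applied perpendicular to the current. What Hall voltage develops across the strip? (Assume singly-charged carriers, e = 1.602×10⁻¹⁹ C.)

V_H ≈ 2.14×10⁻⁵ V

V_H = IB/(n e t).
V_H = (4.08)(1.77)/((2.62×10²⁷)(1.602×10⁻¹⁹)(8.04×10⁻⁴)) ≈ 2.14×10⁻⁵ V.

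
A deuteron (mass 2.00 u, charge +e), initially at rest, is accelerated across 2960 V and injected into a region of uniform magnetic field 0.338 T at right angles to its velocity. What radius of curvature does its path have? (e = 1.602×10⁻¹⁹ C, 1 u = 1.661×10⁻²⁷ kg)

Acceleration: |q|V = ½mv² ⇒ v = √(2|q|V/m) = √(2·1.602×10⁻¹⁹·2960/3.322×10⁻²⁷) ≈ 5.343×10⁵ m/s.
In the field: r = mv/(|q|B) = (3.322×10⁻²⁷)(5.343×10⁵)/((1.602×10⁻¹⁹)(0.338)) ≈ 0.0328 m.

r ≈ 0.0328 m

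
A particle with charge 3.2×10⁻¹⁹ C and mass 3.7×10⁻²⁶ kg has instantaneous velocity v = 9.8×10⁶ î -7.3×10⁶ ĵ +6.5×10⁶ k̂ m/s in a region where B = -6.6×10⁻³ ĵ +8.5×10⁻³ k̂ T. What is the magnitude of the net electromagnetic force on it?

v×B = (-1.92×10⁴, -8.33×10⁴, -6.47×10⁴) N/C.
F = q v×B = (3.2×10⁻¹⁹ C)·(-1.92×10⁴, -8.33×10⁴, -6.47×10⁴) = (-6.13×10⁻¹⁵, -2.67×10⁻¹⁴, -2.07×10⁻¹⁴) N.
|F| = 3.43×10⁻¹⁴ N.

|F| ≈ 3.43×10⁻¹⁴ N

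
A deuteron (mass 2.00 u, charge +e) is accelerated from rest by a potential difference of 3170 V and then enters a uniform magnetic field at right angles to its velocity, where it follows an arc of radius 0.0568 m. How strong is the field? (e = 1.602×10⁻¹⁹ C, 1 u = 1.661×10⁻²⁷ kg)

B ≈ 0.202 T

v = √(2|q|V/m) = √(2·1.602×10⁻¹⁹·3170/3.322×10⁻²⁷) ≈ 5.529×10⁵ m/s.
B = mv/(|q|r) = (3.322×10⁻²⁷)(5.529×10⁵)/((1.602×10⁻¹⁹)(0.0568)) ≈ 0.202 T.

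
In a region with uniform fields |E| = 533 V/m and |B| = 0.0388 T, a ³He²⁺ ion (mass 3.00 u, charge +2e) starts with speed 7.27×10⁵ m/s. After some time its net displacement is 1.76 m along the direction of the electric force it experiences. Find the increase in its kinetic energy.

The magnetic force is always ⟂ v and does no work; only the electric force changes KE.
ΔKE = F_E · d = |q|E d = (3.204×10⁻¹⁹)(533)(1.76) ≈ 3.01×10⁻¹⁶ J.

ΔKE ≈ 3.01×10⁻¹⁶ J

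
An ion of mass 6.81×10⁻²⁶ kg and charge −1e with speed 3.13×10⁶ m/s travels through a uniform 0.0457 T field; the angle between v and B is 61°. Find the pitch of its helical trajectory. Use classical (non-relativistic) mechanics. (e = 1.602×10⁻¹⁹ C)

v∥ = v cosθ = 3.13×10⁶·cos61° ≈ 1.517×10⁶ m/s.
T = 2πm/(|q|B) = 2π(6.81×10⁻²⁶)/((1.602×10⁻¹⁹)(0.0457)) ≈ 5.845×10⁻⁵ s.
pitch = v∥ T = (1.517×10⁶)(5.845×10⁻⁵) ≈ 88.7 m.

p ≈ 88.7 m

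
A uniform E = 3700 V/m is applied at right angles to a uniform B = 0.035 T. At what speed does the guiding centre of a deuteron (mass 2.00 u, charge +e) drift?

v_d ≈ 1.1×10⁵ m/s

The steady drift has the magnetic force balancing the electric force, so v_d = E/B.
v_d = 3700/0.035 = 1.1×10⁵ m/s.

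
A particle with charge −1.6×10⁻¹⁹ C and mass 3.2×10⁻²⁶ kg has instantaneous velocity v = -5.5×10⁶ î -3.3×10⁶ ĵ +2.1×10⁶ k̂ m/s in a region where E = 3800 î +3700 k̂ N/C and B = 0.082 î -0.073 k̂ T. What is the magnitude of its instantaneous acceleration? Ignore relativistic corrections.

|a| ≈ 2.17×10¹² m/s²

v×B = (2.41×10⁵, -2.29×10⁵, 2.71×10⁵) N/C.
E + v×B = (2.45×10⁵, -2.29×10⁵, 2.74×10⁵) N/C.
F = q(E + v×B) = (−1.6×10⁻¹⁹ C)·(2.45×10⁵, -2.29×10⁵, 2.74×10⁵) = (-3.92×10⁻¹⁴, 3.67×10⁻¹⁴, -4.39×10⁻¹⁴) N.
|a| = |F|/m = 6.932×10⁻¹⁴/3.2×10⁻²⁶ ≈ 2.17×10¹² m/s².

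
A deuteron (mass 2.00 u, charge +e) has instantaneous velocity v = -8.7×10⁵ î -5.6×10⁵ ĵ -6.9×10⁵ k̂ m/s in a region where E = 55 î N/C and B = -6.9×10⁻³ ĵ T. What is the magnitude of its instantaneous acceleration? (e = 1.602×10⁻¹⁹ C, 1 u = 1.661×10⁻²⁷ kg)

v×B = (-4760, 0, 6000) N/C.
E + v×B = (-4710, 0, 6000) N/C.
F = q(E + v×B) = (1.602×10⁻¹⁹ C)·(-4710, 0, 6000) = (-7.54×10⁻¹⁶, 0, 9.62×10⁻¹⁶) N.
|a| = |F|/m = 1.222×10⁻¹⁵/3.322×10⁻²⁷ ≈ 3.68×10¹¹ m/s².

|a| ≈ 3.68×10¹¹ m/s²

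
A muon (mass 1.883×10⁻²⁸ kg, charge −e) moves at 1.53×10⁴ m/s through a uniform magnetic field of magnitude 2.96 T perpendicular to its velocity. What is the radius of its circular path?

The magnetic force provides the centripetal force: |q|vB = mv²/r.
r = mv/(|q|B) = (1.883×10⁻²⁸)(1.53×10⁴)/((1.602×10⁻¹⁹)(2.96)) ≈ 6.08×10⁻⁶ m.

r ≈ 6.08×10⁻⁶ m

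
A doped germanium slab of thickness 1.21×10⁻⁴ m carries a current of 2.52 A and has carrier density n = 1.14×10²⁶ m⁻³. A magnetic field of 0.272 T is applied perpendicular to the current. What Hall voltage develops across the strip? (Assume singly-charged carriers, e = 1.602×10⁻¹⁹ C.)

V_H ≈ 3.10×10⁻⁴ V

V_H = IB/(n e t).
V_H = (2.52)(0.272)/((1.14×10²⁶)(1.602×10⁻¹⁹)(1.21×10⁻⁴)) ≈ 3.10×10⁻⁴ V.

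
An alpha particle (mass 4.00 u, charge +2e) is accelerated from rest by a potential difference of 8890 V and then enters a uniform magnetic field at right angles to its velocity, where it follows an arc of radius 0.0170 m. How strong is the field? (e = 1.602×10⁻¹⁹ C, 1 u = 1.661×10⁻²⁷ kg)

B ≈ 1.13 T

v = √(2|q|V/m) = √(2·3.204×10⁻¹⁹·8890/6.644×10⁻²⁷) ≈ 9.260×10⁵ m/s.
B = mv/(|q|r) = (6.644×10⁻²⁷)(9.260×10⁵)/((3.204×10⁻¹⁹)(0.0170)) ≈ 1.13 T.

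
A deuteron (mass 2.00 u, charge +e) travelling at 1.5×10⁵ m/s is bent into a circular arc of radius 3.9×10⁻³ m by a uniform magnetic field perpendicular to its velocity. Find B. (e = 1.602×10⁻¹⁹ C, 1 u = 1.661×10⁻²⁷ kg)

B ≈ 0.80 T

From |q|vB = mv²/r, B = mv/(|q|r).
B = (3.322×10⁻²⁷)(1.5×10⁵)/((1.602×10⁻¹⁹)(3.9×10⁻³)) ≈ 0.80 T.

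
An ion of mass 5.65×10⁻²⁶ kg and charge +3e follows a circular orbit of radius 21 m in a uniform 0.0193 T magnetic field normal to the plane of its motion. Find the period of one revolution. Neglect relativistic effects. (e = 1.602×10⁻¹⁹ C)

The cyclotron period depends only on m, q, B: T = 2πm/(|q|B).
T = 2π(5.65×10⁻²⁶)/((4.806×10⁻¹⁹)(0.0193)) ≈ 3.83×10⁻⁵ s.

T ≈ 3.83×10⁻⁵ s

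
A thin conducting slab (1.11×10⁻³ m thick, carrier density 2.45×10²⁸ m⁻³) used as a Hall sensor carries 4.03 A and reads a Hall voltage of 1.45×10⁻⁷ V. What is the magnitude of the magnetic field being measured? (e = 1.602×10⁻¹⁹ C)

B ≈ 0.157 T

From V_H = IB/(n e t), B = V_H n e t / I.
B = (1.45×10⁻⁷)(2.45×10²⁸)(1.602×10⁻¹⁹)(1.11×10⁻³)/4.03 ≈ 0.157 T.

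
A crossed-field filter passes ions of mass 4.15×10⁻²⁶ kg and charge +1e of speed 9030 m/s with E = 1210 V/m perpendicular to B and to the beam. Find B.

B = 0.134 T

Balance of forces in the selector: qE = qvB ⇒ B = E/v.
B = 1210/9030 = 0.134 T.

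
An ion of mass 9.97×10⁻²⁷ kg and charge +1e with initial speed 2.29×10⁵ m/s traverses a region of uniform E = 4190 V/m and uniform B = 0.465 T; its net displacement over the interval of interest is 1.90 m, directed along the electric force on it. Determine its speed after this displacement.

B does no work; ΔKE = |q|E d.
½mv_f² = ½mv₀² + |q|Ed = ½(9.97×10⁻²⁷)(2.29×10⁵)² + (1.602×10⁻¹⁹)(4190)(1.90) ≈ 2.614×10⁻¹⁶ J + 1.275×10⁻¹⁵ J ≈ 1.537×10⁻¹⁵ J.
v_f = √(2·1.537×10⁻¹⁵/9.97×10⁻²⁷) ≈ 5.55×10⁵ m/s.

v_f ≈ 5.55×10⁵ m/s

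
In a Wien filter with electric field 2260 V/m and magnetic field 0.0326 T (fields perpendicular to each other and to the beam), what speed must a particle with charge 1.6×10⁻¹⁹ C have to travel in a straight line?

v = 6.93×10⁴ m/s

Straight-line motion ⇒ electric and magnetic forces cancel, so E = vB.
v = E/B = 2260/0.0326 = 6.93×10⁴ m/s.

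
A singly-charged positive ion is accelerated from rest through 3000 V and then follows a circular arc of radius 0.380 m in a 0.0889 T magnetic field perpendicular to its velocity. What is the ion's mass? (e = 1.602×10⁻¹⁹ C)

Combine |q|V = ½mv² and r = mv/(|q|B): eliminate v to get m = qB²r²/(2V).
m = (1.602×10⁻¹⁹)(0.0889)²(0.380)²/(2·3000) ≈ 3.05×10⁻²⁶ kg.

m ≈ 3.05×10⁻²⁶ kg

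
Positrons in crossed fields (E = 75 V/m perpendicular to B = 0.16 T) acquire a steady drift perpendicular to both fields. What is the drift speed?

v_d ≈ 470 m/s

The steady drift has the magnetic force balancing the electric force, so v_d = E/B.
v_d = 75/0.16 = 470 m/s.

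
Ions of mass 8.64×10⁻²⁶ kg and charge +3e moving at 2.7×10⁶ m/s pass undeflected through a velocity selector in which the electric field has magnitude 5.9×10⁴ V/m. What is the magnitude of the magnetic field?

Balance of forces in the selector: qE = qvB ⇒ B = E/v.
B = 5.9×10⁴/2.7×10⁶ = 0.022 T.

B = 0.022 T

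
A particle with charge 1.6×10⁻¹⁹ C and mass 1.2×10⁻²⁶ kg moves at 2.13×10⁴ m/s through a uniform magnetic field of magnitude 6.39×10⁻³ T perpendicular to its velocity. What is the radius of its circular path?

r ≈ 0.250 m

The magnetic force provides the centripetal force: |q|vB = mv²/r.
r = mv/(|q|B) = (1.2×10⁻²⁶)(2.13×10⁴)/((1.6×10⁻¹⁹)(6.39×10⁻³)) ≈ 0.250 m.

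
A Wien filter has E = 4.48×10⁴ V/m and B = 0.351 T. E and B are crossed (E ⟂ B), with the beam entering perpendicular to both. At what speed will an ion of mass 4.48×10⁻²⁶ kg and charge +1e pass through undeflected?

For undeflected motion the electric and magnetic forces balance: qE = qvB.
v = E/B = 4.48×10⁴/0.351 = 1.28×10⁵ m/s.

v = 1.28×10⁵ m/s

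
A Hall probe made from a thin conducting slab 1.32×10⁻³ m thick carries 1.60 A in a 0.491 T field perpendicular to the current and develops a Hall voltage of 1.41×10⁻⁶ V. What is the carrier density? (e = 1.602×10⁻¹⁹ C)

From V_H = IB/(n e t), n = IB/(V_H e t).
n = (1.60)(0.491)/((1.41×10⁻⁶)(1.602×10⁻¹⁹)(1.32×10⁻³)) ≈ 2.63×10²⁷ m⁻³.

n ≈ 2.63×10²⁷ m⁻³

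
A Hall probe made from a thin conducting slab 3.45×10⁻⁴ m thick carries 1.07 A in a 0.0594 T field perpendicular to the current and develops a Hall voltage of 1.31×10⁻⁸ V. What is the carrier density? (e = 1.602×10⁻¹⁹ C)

n ≈ 8.78×10²⁸ m⁻³

From V_H = IB/(n e t), n = IB/(V_H e t).
n = (1.07)(0.0594)/((1.31×10⁻⁸)(1.602×10⁻¹⁹)(3.45×10⁻⁴)) ≈ 8.78×10²⁸ m⁻³.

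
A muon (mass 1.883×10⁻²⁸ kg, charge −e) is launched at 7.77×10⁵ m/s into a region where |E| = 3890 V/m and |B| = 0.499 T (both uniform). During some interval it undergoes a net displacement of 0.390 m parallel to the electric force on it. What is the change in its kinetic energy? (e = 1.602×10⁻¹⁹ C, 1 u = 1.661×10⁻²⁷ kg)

The magnetic force is always ⟂ v and does no work; only the electric force changes KE.
ΔKE = F_E · d = |q|E d = (1.602×10⁻¹⁹)(3890)(0.390) ≈ 2.43×10⁻¹⁶ J.

ΔKE ≈ 2.43×10⁻¹⁶ J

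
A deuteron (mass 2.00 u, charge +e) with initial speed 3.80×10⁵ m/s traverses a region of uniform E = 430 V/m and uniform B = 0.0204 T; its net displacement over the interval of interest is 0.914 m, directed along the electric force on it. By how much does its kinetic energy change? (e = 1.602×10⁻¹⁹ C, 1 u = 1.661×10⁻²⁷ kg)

The magnetic force is always ⟂ v and does no work; only the electric force changes KE.
ΔKE = F_E · d = |q|E d = (1.602×10⁻¹⁹)(430)(0.914) ≈ 6.30×10⁻¹⁷ J.

ΔKE ≈ 6.30×10⁻¹⁷ J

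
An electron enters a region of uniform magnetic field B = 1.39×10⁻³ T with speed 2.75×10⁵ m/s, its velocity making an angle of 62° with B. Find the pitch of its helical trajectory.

p ≈ 3.32×10⁻³ m

v∥ = v cosθ = 2.75×10⁵·cos62° ≈ 1.291×10⁵ m/s.
T = 2πm/(|q|B) = 2π(9.109×10⁻³¹)/((1.602×10⁻¹⁹)(1.39×10⁻³)) ≈ 2.570×10⁻⁸ s.
pitch = v∥ T = (1.291×10⁵)(2.570×10⁻⁸) ≈ 3.32×10⁻³ m.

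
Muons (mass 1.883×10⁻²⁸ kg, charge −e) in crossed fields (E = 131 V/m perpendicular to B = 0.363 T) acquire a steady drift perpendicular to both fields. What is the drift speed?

The steady drift has the magnetic force balancing the electric force, so v_d = E/B.
v_d = 131/0.363 = 361 m/s.

v_d ≈ 361 m/s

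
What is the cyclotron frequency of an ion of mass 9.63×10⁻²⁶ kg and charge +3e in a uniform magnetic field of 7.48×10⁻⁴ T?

f ≈ 594 Hz

f = |q|B/(2πm).
f = (4.806×10⁻¹⁹)(7.48×10⁻⁴)/(2π·9.63×10⁻²⁶) ≈ 594 Hz.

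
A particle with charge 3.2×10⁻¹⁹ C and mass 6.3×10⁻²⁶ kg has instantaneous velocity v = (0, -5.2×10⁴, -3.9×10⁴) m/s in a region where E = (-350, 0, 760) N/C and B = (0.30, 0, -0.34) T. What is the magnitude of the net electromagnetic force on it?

v×B = (1.77×10⁴, -1.17×10⁴, 1.56×10⁴) N/C.
E + v×B = (1.73×10⁴, -1.17×10⁴, 1.64×10⁴) N/C.
F = q(E + v×B) = (3.2×10⁻¹⁹ C)·(1.73×10⁴, -1.17×10⁴, 1.64×10⁴) = (5.55×10⁻¹⁵, -3.74×10⁻¹⁵, 5.24×10⁻¹⁵) N.
|F| = 8.50×10⁻¹⁵ N.

|F| ≈ 8.50×10⁻¹⁵ N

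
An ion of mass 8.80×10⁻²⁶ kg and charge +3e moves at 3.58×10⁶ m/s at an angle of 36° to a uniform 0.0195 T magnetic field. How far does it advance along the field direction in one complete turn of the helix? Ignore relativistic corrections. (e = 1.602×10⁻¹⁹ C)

v∥ = v cosθ = 3.58×10⁶·cos36° ≈ 2.896×10⁶ m/s.
T = 2πm/(|q|B) = 2π(8.80×10⁻²⁶)/((4.806×10⁻¹⁹)(0.0195)) ≈ 5.900×10⁻⁵ s.
pitch = v∥ T = (2.896×10⁶)(5.900×10⁻⁵) ≈ 171 m.

p ≈ 171 m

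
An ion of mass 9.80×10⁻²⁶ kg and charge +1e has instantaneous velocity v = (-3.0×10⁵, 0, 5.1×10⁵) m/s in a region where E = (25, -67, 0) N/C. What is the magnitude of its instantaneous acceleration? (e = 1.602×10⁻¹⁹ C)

|a| ≈ 1.17×10⁸ m/s²

Only an electric field acts, so F = qE = (1.602×10⁻¹⁹ C)·(25.0, -67.0, 0) = (4.00×10⁻¹⁸, -1.07×10⁻¹⁷, 0) N.
|a| = |F|/m = 1.146×10⁻¹⁷/9.80×10⁻²⁶ ≈ 1.17×10⁸ m/s².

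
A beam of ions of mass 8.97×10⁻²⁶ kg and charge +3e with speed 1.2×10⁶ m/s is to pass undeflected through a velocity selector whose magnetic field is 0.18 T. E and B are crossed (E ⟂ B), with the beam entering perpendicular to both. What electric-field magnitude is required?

E = 2.2×10⁵ V/m

For straight-line motion qE = qvB, so E = vB.
E = 1.2×10⁶ × 0.18 = 2.2×10⁵ V/m.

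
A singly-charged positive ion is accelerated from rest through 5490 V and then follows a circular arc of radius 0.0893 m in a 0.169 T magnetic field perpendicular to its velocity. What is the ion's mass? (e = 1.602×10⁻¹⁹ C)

m ≈ 3.32×10⁻²⁷ kg

Combine |q|V = ½mv² and r = mv/(|q|B): eliminate v to get m = qB²r²/(2V).
m = (1.602×10⁻¹⁹)(0.169)²(0.0893)²/(2·5490) ≈ 3.32×10⁻²⁷ kg.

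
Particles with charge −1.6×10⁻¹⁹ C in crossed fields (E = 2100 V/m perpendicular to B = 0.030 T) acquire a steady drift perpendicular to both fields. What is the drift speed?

The E×B drift speed is v_d = E/B.
v_d = 2100/0.030 = 7.0×10⁴ m/s.

v_d ≈ 7.0×10⁴ m/s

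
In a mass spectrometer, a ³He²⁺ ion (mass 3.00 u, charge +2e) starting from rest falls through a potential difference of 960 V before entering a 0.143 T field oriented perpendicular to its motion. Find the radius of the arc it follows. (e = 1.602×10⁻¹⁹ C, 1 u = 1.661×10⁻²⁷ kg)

r ≈ 0.0382 m

Acceleration: |q|V = ½mv² ⇒ v = √(2|q|V/m) = √(2·3.204×10⁻¹⁹·960/4.983×10⁻²⁷) ≈ 3.514×10⁵ m/s.
In the field: r = mv/(|q|B) = (4.983×10⁻²⁷)(3.514×10⁵)/((3.204×10⁻¹⁹)(0.143)) ≈ 0.0382 m.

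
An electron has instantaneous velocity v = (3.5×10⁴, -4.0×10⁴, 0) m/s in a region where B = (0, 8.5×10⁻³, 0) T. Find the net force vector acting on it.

F ≈ (0, 0, -4.77×10⁻¹⁷) N

v×B = (0, 0, 298) N/C.
F = q v×B = (−1.602×10⁻¹⁹ C)·(0, 0, 298) = (0, 0, -4.77×10⁻¹⁷) N.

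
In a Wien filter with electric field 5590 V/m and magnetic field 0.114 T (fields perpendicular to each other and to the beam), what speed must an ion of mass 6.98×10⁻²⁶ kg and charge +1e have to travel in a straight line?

For undeflected motion the electric and magnetic forces balance: qE = qvB.
v = E/B = 5590/0.114 = 4.90×10⁴ m/s.

v = 4.90×10⁴ m/s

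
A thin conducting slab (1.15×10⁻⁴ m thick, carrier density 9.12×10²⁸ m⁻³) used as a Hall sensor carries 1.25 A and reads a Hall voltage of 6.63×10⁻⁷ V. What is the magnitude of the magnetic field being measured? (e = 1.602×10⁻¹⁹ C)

B ≈ 0.891 T

From V_H = IB/(n e t), B = V_H n e t / I.
B = (6.63×10⁻⁷)(9.12×10²⁸)(1.602×10⁻¹⁹)(1.15×10⁻⁴)/1.25 ≈ 0.891 T.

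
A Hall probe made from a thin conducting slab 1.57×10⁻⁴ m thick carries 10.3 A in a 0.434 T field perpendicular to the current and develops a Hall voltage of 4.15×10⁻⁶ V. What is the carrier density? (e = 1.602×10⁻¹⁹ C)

n ≈ 4.28×10²⁸ m⁻³

From V_H = IB/(n e t), n = IB/(V_H e t).
n = (10.3)(0.434)/((4.15×10⁻⁶)(1.602×10⁻¹⁹)(1.57×10⁻⁴)) ≈ 4.28×10²⁸ m⁻³.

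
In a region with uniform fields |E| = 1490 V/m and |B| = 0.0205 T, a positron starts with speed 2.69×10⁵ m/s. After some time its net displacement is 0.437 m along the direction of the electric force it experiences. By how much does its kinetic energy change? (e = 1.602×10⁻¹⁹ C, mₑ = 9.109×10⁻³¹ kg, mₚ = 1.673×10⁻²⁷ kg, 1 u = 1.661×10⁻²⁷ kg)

ΔKE ≈ 1.04×10⁻¹⁶ J

The magnetic force is always ⟂ v and does no work; only the electric force changes KE.
ΔKE = F_E · d = |q|E d = (1.602×10⁻¹⁹)(1490)(0.437) ≈ 1.04×10⁻¹⁶ J.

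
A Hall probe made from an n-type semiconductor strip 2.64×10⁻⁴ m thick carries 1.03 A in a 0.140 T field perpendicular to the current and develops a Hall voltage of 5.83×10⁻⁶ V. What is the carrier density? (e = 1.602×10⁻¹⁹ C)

From V_H = IB/(n e t), n = IB/(V_H e t).
n = (1.03)(0.140)/((5.83×10⁻⁶)(1.602×10⁻¹⁹)(2.64×10⁻⁴)) ≈ 5.85×10²⁶ m⁻³.

n ≈ 5.85×10²⁶ m⁻³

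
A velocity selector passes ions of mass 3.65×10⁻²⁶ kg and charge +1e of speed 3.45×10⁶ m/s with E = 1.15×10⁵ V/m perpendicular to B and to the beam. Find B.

Balance of forces in the selector: qE = qvB ⇒ B = E/v.
B = 1.15×10⁵/3.45×10⁶ = 0.0333 T.

B = 0.0333 T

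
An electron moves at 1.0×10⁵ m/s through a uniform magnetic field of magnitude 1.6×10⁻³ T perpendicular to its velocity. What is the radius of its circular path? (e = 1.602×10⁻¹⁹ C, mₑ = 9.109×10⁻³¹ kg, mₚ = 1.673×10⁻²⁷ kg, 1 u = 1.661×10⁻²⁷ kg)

r ≈ 3.6×10⁻⁴ m

The magnetic force provides the centripetal force: |q|vB = mv²/r.
r = mv/(|q|B) = (9.109×10⁻³¹)(1.0×10⁵)/((1.602×10⁻¹⁹)(1.6×10⁻³)) ≈ 3.6×10⁻⁴ m.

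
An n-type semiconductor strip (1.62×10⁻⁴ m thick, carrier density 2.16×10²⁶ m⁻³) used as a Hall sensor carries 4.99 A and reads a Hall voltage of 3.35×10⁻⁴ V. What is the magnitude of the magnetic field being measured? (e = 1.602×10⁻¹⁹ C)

B ≈ 0.376 T

From V_H = IB/(n e t), B = V_H n e t / I.
B = (3.35×10⁻⁴)(2.16×10²⁶)(1.602×10⁻¹⁹)(1.62×10⁻⁴)/4.99 ≈ 0.376 T.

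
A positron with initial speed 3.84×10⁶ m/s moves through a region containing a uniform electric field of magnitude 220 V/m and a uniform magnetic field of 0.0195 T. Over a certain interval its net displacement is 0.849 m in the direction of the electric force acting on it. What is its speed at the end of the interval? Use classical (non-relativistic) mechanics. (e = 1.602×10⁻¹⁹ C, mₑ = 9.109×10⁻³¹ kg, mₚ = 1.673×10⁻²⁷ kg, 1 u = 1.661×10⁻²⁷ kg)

B does no work; ΔKE = |q|E d.
½mv_f² = ½mv₀² + |q|Ed = ½(9.109×10⁻³¹)(3.84×10⁶)² + (1.602×10⁻¹⁹)(220)(0.849) ≈ 6.716×10⁻¹⁸ J + 2.992×10⁻¹⁷ J ≈ 3.664×10⁻¹⁷ J.
v_f = √(2·3.664×10⁻¹⁷/9.109×10⁻³¹) ≈ 8.97×10⁶ m/s.

v_f ≈ 8.97×10⁶ m/s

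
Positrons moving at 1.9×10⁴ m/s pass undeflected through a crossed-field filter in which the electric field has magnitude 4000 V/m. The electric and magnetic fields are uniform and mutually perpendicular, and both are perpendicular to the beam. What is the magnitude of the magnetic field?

Balance of forces in the selector: qE = qvB ⇒ B = E/v.
B = 4000/1.9×10⁴ = 0.21 T.

B = 0.21 T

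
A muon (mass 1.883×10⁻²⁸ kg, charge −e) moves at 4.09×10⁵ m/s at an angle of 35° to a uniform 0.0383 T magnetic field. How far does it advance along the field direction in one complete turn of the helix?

v∥ = v cosθ = 4.09×10⁵·cos35° ≈ 3.350×10⁵ m/s.
T = 2πm/(|q|B) = 2π(1.883×10⁻²⁸)/((1.602×10⁻¹⁹)(0.0383)) ≈ 1.928×10⁻⁷ s.
pitch = v∥ T = (3.350×10⁵)(1.928×10⁻⁷) ≈ 0.0646 m.

p ≈ 0.0646 m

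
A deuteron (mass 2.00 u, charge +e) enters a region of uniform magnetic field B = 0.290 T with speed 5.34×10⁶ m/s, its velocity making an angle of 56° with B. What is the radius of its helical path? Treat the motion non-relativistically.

v⊥ = v sinθ = 5.34×10⁶·sin56° ≈ 4.427×10⁶ m/s.
r = m v⊥/(|q|B) = (3.322×10⁻²⁷)(4.427×10⁶)/((1.602×10⁻¹⁹)(0.290)) ≈ 0.317 m.

r ≈ 0.317 m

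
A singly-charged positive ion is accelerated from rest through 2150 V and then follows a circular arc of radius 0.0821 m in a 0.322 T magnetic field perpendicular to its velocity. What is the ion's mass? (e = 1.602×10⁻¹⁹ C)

m ≈ 2.60×10⁻²⁶ kg

Combine |q|V = ½mv² and r = mv/(|q|B): eliminate v to get m = qB²r²/(2V).
m = (1.602×10⁻¹⁹)(0.322)²(0.0821)²/(2·2150) ≈ 2.60×10⁻²⁶ kg.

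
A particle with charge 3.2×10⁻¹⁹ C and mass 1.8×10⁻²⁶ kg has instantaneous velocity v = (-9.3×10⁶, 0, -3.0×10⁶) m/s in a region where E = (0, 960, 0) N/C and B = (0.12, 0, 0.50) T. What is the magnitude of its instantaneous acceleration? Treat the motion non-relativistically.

|a| ≈ 7.63×10¹³ m/s²

v×B = (0, 4.29×10⁶, 0) N/C.
E + v×B = (0, 4.29×10⁶, 0) N/C.
F = q(E + v×B) = (3.2×10⁻¹⁹ C)·(0, 4.29×10⁶, 0) = (0, 1.37×10⁻¹², 0) N.
|a| = |F|/m = 1.373×10⁻¹²/1.8×10⁻²⁶ ≈ 7.63×10¹³ m/s².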